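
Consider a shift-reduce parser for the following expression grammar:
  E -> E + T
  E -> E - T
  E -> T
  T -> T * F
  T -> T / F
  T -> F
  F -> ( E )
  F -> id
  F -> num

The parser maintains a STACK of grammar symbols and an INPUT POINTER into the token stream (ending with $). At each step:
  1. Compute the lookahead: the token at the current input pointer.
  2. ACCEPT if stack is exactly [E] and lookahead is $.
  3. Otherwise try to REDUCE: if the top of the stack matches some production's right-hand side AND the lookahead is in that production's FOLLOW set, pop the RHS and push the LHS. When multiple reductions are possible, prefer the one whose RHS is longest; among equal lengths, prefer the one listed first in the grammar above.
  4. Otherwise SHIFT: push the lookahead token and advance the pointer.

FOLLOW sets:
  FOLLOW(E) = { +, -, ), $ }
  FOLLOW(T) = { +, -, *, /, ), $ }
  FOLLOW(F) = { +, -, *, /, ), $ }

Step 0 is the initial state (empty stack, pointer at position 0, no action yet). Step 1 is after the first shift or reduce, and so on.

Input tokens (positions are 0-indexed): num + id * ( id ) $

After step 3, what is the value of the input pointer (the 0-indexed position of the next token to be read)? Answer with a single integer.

Answer: 1

Derivation:
Step 1: shift num. Stack=[num] ptr=1 lookahead=+ remaining=[+ id * ( id ) $]
Step 2: reduce F->num. Stack=[F] ptr=1 lookahead=+ remaining=[+ id * ( id ) $]
Step 3: reduce T->F. Stack=[T] ptr=1 lookahead=+ remaining=[+ id * ( id ) $]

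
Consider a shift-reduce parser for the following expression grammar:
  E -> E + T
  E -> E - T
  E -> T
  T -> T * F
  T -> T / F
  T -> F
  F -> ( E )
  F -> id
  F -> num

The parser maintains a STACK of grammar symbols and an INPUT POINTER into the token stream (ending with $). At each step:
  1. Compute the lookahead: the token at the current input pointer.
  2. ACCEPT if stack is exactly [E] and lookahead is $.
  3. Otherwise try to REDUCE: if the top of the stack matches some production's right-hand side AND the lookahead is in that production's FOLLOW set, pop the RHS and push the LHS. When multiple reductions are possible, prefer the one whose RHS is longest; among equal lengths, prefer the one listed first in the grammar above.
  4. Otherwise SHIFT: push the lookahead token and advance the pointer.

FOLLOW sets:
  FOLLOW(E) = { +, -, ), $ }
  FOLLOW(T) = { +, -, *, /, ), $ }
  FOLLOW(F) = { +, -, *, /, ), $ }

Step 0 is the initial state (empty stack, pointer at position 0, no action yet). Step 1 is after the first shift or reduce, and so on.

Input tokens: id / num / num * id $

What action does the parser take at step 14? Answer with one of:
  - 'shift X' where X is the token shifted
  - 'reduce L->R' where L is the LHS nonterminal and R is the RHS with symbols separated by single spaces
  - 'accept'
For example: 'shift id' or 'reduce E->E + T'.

Step 1: shift id. Stack=[id] ptr=1 lookahead=/ remaining=[/ num / num * id $]
Step 2: reduce F->id. Stack=[F] ptr=1 lookahead=/ remaining=[/ num / num * id $]
Step 3: reduce T->F. Stack=[T] ptr=1 lookahead=/ remaining=[/ num / num * id $]
Step 4: shift /. Stack=[T /] ptr=2 lookahead=num remaining=[num / num * id $]
Step 5: shift num. Stack=[T / num] ptr=3 lookahead=/ remaining=[/ num * id $]
Step 6: reduce F->num. Stack=[T / F] ptr=3 lookahead=/ remaining=[/ num * id $]
Step 7: reduce T->T / F. Stack=[T] ptr=3 lookahead=/ remaining=[/ num * id $]
Step 8: shift /. Stack=[T /] ptr=4 lookahead=num remaining=[num * id $]
Step 9: shift num. Stack=[T / num] ptr=5 lookahead=* remaining=[* id $]
Step 10: reduce F->num. Stack=[T / F] ptr=5 lookahead=* remaining=[* id $]
Step 11: reduce T->T / F. Stack=[T] ptr=5 lookahead=* remaining=[* id $]
Step 12: shift *. Stack=[T *] ptr=6 lookahead=id remaining=[id $]
Step 13: shift id. Stack=[T * id] ptr=7 lookahead=$ remaining=[$]
Step 14: reduce F->id. Stack=[T * F] ptr=7 lookahead=$ remaining=[$]

Answer: reduce F->id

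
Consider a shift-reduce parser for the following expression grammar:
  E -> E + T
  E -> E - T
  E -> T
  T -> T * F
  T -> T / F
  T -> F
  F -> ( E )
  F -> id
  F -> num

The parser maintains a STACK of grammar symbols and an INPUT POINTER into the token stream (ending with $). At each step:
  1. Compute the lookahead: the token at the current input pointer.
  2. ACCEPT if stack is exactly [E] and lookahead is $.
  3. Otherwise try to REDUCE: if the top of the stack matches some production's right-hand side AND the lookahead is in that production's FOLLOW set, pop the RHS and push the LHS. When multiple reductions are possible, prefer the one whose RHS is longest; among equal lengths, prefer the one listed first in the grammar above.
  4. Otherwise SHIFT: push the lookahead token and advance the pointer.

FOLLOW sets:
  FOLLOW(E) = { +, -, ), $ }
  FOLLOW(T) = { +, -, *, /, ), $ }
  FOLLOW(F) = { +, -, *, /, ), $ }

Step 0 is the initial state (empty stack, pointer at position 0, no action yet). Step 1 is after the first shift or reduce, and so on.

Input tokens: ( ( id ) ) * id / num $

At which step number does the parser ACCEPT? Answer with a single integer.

Step 1: shift (. Stack=[(] ptr=1 lookahead=( remaining=[( id ) ) * id / num $]
Step 2: shift (. Stack=[( (] ptr=2 lookahead=id remaining=[id ) ) * id / num $]
Step 3: shift id. Stack=[( ( id] ptr=3 lookahead=) remaining=[) ) * id / num $]
Step 4: reduce F->id. Stack=[( ( F] ptr=3 lookahead=) remaining=[) ) * id / num $]
Step 5: reduce T->F. Stack=[( ( T] ptr=3 lookahead=) remaining=[) ) * id / num $]
Step 6: reduce E->T. Stack=[( ( E] ptr=3 lookahead=) remaining=[) ) * id / num $]
Step 7: shift ). Stack=[( ( E )] ptr=4 lookahead=) remaining=[) * id / num $]
Step 8: reduce F->( E ). Stack=[( F] ptr=4 lookahead=) remaining=[) * id / num $]
Step 9: reduce T->F. Stack=[( T] ptr=4 lookahead=) remaining=[) * id / num $]
Step 10: reduce E->T. Stack=[( E] ptr=4 lookahead=) remaining=[) * id / num $]
Step 11: shift ). Stack=[( E )] ptr=5 lookahead=* remaining=[* id / num $]
Step 12: reduce F->( E ). Stack=[F] ptr=5 lookahead=* remaining=[* id / num $]
Step 13: reduce T->F. Stack=[T] ptr=5 lookahead=* remaining=[* id / num $]
Step 14: shift *. Stack=[T *] ptr=6 lookahead=id remaining=[id / num $]
Step 15: shift id. Stack=[T * id] ptr=7 lookahead=/ remaining=[/ num $]
Step 16: reduce F->id. Stack=[T * F] ptr=7 lookahead=/ remaining=[/ num $]
Step 17: reduce T->T * F. Stack=[T] ptr=7 lookahead=/ remaining=[/ num $]
Step 18: shift /. Stack=[T /] ptr=8 lookahead=num remaining=[num $]
Step 19: shift num. Stack=[T / num] ptr=9 lookahead=$ remaining=[$]
Step 20: reduce F->num. Stack=[T / F] ptr=9 lookahead=$ remaining=[$]
Step 21: reduce T->T / F. Stack=[T] ptr=9 lookahead=$ remaining=[$]
Step 22: reduce E->T. Stack=[E] ptr=9 lookahead=$ remaining=[$]
Step 23: accept. Stack=[E] ptr=9 lookahead=$ remaining=[$]

Answer: 23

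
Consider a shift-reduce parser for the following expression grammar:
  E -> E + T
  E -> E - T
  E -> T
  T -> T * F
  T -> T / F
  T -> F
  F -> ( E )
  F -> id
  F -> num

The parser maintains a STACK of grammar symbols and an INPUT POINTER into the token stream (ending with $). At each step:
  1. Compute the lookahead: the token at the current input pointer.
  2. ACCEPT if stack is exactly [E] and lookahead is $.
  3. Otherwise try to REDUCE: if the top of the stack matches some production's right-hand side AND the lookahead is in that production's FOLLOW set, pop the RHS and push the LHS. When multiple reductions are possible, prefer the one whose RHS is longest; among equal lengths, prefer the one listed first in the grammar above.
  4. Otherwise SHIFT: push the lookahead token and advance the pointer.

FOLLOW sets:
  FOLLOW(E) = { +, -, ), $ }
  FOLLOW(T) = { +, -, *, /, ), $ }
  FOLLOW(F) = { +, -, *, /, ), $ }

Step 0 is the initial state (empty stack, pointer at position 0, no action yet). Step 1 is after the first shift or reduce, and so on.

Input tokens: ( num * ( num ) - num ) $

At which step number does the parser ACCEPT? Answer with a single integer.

Answer: 24

Derivation:
Step 1: shift (. Stack=[(] ptr=1 lookahead=num remaining=[num * ( num ) - num ) $]
Step 2: shift num. Stack=[( num] ptr=2 lookahead=* remaining=[* ( num ) - num ) $]
Step 3: reduce F->num. Stack=[( F] ptr=2 lookahead=* remaining=[* ( num ) - num ) $]
Step 4: reduce T->F. Stack=[( T] ptr=2 lookahead=* remaining=[* ( num ) - num ) $]
Step 5: shift *. Stack=[( T *] ptr=3 lookahead=( remaining=[( num ) - num ) $]
Step 6: shift (. Stack=[( T * (] ptr=4 lookahead=num remaining=[num ) - num ) $]
Step 7: shift num. Stack=[( T * ( num] ptr=5 lookahead=) remaining=[) - num ) $]
Step 8: reduce F->num. Stack=[( T * ( F] ptr=5 lookahead=) remaining=[) - num ) $]
Step 9: reduce T->F. Stack=[( T * ( T] ptr=5 lookahead=) remaining=[) - num ) $]
Step 10: reduce E->T. Stack=[( T * ( E] ptr=5 lookahead=) remaining=[) - num ) $]
Step 11: shift ). Stack=[( T * ( E )] ptr=6 lookahead=- remaining=[- num ) $]
Step 12: reduce F->( E ). Stack=[( T * F] ptr=6 lookahead=- remaining=[- num ) $]
Step 13: reduce T->T * F. Stack=[( T] ptr=6 lookahead=- remaining=[- num ) $]
Step 14: reduce E->T. Stack=[( E] ptr=6 lookahead=- remaining=[- num ) $]
Step 15: shift -. Stack=[( E -] ptr=7 lookahead=num remaining=[num ) $]
Step 16: shift num. Stack=[( E - num] ptr=8 lookahead=) remaining=[) $]
Step 17: reduce F->num. Stack=[( E - F] ptr=8 lookahead=) remaining=[) $]
Step 18: reduce T->F. Stack=[( E - T] ptr=8 lookahead=) remaining=[) $]
Step 19: reduce E->E - T. Stack=[( E] ptr=8 lookahead=) remaining=[) $]
Step 20: shift ). Stack=[( E )] ptr=9 lookahead=$ remaining=[$]
Step 21: reduce F->( E ). Stack=[F] ptr=9 lookahead=$ remaining=[$]
Step 22: reduce T->F. Stack=[T] ptr=9 lookahead=$ remaining=[$]
Step 23: reduce E->T. Stack=[E] ptr=9 lookahead=$ remaining=[$]
Step 24: accept. Stack=[E] ptr=9 lookahead=$ remaining=[$]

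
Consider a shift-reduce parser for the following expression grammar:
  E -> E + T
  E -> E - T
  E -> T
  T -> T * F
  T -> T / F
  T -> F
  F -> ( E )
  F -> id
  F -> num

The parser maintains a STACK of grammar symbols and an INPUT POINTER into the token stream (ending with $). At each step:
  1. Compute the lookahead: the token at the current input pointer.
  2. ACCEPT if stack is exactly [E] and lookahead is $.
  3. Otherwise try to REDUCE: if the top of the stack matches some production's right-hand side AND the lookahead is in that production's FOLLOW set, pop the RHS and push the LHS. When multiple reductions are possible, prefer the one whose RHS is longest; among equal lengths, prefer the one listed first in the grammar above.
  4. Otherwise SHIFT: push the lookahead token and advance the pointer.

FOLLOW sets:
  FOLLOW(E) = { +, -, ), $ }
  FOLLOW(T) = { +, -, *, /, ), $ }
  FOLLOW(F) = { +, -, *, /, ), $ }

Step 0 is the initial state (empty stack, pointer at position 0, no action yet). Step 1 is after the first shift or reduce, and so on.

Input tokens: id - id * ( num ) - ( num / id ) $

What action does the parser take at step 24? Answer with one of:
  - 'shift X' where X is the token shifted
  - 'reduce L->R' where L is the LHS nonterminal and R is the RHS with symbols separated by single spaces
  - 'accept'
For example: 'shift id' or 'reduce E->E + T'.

Step 1: shift id. Stack=[id] ptr=1 lookahead=- remaining=[- id * ( num ) - ( num / id ) $]
Step 2: reduce F->id. Stack=[F] ptr=1 lookahead=- remaining=[- id * ( num ) - ( num / id ) $]
Step 3: reduce T->F. Stack=[T] ptr=1 lookahead=- remaining=[- id * ( num ) - ( num / id ) $]
Step 4: reduce E->T. Stack=[E] ptr=1 lookahead=- remaining=[- id * ( num ) - ( num / id ) $]
Step 5: shift -. Stack=[E -] ptr=2 lookahead=id remaining=[id * ( num ) - ( num / id ) $]
Step 6: shift id. Stack=[E - id] ptr=3 lookahead=* remaining=[* ( num ) - ( num / id ) $]
Step 7: reduce F->id. Stack=[E - F] ptr=3 lookahead=* remaining=[* ( num ) - ( num / id ) $]
Step 8: reduce T->F. Stack=[E - T] ptr=3 lookahead=* remaining=[* ( num ) - ( num / id ) $]
Step 9: shift *. Stack=[E - T *] ptr=4 lookahead=( remaining=[( num ) - ( num / id ) $]
Step 10: shift (. Stack=[E - T * (] ptr=5 lookahead=num remaining=[num ) - ( num / id ) $]
Step 11: shift num. Stack=[E - T * ( num] ptr=6 lookahead=) remaining=[) - ( num / id ) $]
Step 12: reduce F->num. Stack=[E - T * ( F] ptr=6 lookahead=) remaining=[) - ( num / id ) $]
Step 13: reduce T->F. Stack=[E - T * ( T] ptr=6 lookahead=) remaining=[) - ( num / id ) $]
Step 14: reduce E->T. Stack=[E - T * ( E] ptr=6 lookahead=) remaining=[) - ( num / id ) $]
Step 15: shift ). Stack=[E - T * ( E )] ptr=7 lookahead=- remaining=[- ( num / id ) $]
Step 16: reduce F->( E ). Stack=[E - T * F] ptr=7 lookahead=- remaining=[- ( num / id ) $]
Step 17: reduce T->T * F. Stack=[E - T] ptr=7 lookahead=- remaining=[- ( num / id ) $]
Step 18: reduce E->E - T. Stack=[E] ptr=7 lookahead=- remaining=[- ( num / id ) $]
Step 19: shift -. Stack=[E -] ptr=8 lookahead=( remaining=[( num / id ) $]
Step 20: shift (. Stack=[E - (] ptr=9 lookahead=num remaining=[num / id ) $]
Step 21: shift num. Stack=[E - ( num] ptr=10 lookahead=/ remaining=[/ id ) $]
Step 22: reduce F->num. Stack=[E - ( F] ptr=10 lookahead=/ remaining=[/ id ) $]
Step 23: reduce T->F. Stack=[E - ( T] ptr=10 lookahead=/ remaining=[/ id ) $]
Step 24: shift /. Stack=[E - ( T /] ptr=11 lookahead=id remaining=[id ) $]

Answer: shift /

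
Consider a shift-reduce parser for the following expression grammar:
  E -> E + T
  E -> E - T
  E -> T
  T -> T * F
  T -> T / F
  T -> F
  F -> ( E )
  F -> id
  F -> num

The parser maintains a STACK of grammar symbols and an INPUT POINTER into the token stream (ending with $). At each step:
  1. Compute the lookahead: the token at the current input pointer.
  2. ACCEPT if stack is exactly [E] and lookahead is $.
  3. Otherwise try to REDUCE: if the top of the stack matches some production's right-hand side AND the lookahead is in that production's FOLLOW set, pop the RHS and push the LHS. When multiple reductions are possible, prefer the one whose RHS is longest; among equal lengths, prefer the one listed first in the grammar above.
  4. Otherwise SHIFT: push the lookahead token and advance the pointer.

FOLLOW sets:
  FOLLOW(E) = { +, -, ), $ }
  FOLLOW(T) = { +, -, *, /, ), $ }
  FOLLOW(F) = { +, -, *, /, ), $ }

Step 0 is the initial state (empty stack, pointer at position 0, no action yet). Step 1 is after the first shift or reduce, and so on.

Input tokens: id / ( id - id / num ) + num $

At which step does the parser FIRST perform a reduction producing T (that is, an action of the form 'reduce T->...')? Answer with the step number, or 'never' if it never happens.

Answer: 3

Derivation:
Step 1: shift id. Stack=[id] ptr=1 lookahead=/ remaining=[/ ( id - id / num ) + num $]
Step 2: reduce F->id. Stack=[F] ptr=1 lookahead=/ remaining=[/ ( id - id / num ) + num $]
Step 3: reduce T->F. Stack=[T] ptr=1 lookahead=/ remaining=[/ ( id - id / num ) + num $]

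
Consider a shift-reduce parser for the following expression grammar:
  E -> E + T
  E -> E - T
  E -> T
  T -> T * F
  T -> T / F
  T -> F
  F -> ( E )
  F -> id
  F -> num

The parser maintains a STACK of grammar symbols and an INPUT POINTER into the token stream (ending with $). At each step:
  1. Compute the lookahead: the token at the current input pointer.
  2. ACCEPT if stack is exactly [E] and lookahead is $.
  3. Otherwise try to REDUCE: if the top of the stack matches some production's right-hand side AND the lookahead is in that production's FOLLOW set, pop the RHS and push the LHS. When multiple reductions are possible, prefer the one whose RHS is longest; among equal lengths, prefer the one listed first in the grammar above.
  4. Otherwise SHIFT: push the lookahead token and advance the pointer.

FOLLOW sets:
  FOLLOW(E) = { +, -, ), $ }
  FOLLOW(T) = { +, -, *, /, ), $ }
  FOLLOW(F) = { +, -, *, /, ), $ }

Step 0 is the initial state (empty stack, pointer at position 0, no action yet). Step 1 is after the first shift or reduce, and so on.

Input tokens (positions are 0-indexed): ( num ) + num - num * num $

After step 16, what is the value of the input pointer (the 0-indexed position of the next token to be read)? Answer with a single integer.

Step 1: shift (. Stack=[(] ptr=1 lookahead=num remaining=[num ) + num - num * num $]
Step 2: shift num. Stack=[( num] ptr=2 lookahead=) remaining=[) + num - num * num $]
Step 3: reduce F->num. Stack=[( F] ptr=2 lookahead=) remaining=[) + num - num * num $]
Step 4: reduce T->F. Stack=[( T] ptr=2 lookahead=) remaining=[) + num - num * num $]
Step 5: reduce E->T. Stack=[( E] ptr=2 lookahead=) remaining=[) + num - num * num $]
Step 6: shift ). Stack=[( E )] ptr=3 lookahead=+ remaining=[+ num - num * num $]
Step 7: reduce F->( E ). Stack=[F] ptr=3 lookahead=+ remaining=[+ num - num * num $]
Step 8: reduce T->F. Stack=[T] ptr=3 lookahead=+ remaining=[+ num - num * num $]
Step 9: reduce E->T. Stack=[E] ptr=3 lookahead=+ remaining=[+ num - num * num $]
Step 10: shift +. Stack=[E +] ptr=4 lookahead=num remaining=[num - num * num $]
Step 11: shift num. Stack=[E + num] ptr=5 lookahead=- remaining=[- num * num $]
Step 12: reduce F->num. Stack=[E + F] ptr=5 lookahead=- remaining=[- num * num $]
Step 13: reduce T->F. Stack=[E + T] ptr=5 lookahead=- remaining=[- num * num $]
Step 14: reduce E->E + T. Stack=[E] ptr=5 lookahead=- remaining=[- num * num $]
Step 15: shift -. Stack=[E -] ptr=6 lookahead=num remaining=[num * num $]
Step 16: shift num. Stack=[E - num] ptr=7 lookahead=* remaining=[* num $]

Answer: 7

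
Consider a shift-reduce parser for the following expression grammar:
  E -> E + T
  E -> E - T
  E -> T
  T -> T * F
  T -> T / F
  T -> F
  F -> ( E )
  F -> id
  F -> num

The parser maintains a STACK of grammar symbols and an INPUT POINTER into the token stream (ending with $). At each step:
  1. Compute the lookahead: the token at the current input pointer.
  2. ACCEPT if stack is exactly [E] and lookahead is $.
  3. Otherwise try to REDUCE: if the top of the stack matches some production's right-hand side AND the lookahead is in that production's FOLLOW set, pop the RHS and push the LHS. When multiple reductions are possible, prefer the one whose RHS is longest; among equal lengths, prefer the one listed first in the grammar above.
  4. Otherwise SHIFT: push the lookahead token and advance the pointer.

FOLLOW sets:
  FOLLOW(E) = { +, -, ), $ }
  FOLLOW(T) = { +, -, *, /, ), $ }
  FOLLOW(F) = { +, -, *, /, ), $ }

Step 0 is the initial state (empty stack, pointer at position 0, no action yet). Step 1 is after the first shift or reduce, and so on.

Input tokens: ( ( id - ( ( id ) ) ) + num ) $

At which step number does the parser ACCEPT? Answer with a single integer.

Step 1: shift (. Stack=[(] ptr=1 lookahead=( remaining=[( id - ( ( id ) ) ) + num ) $]
Step 2: shift (. Stack=[( (] ptr=2 lookahead=id remaining=[id - ( ( id ) ) ) + num ) $]
Step 3: shift id. Stack=[( ( id] ptr=3 lookahead=- remaining=[- ( ( id ) ) ) + num ) $]
Step 4: reduce F->id. Stack=[( ( F] ptr=3 lookahead=- remaining=[- ( ( id ) ) ) + num ) $]
Step 5: reduce T->F. Stack=[( ( T] ptr=3 lookahead=- remaining=[- ( ( id ) ) ) + num ) $]
Step 6: reduce E->T. Stack=[( ( E] ptr=3 lookahead=- remaining=[- ( ( id ) ) ) + num ) $]
Step 7: shift -. Stack=[( ( E -] ptr=4 lookahead=( remaining=[( ( id ) ) ) + num ) $]
Step 8: shift (. Stack=[( ( E - (] ptr=5 lookahead=( remaining=[( id ) ) ) + num ) $]
Step 9: shift (. Stack=[( ( E - ( (] ptr=6 lookahead=id remaining=[id ) ) ) + num ) $]
Step 10: shift id. Stack=[( ( E - ( ( id] ptr=7 lookahead=) remaining=[) ) ) + num ) $]
Step 11: reduce F->id. Stack=[( ( E - ( ( F] ptr=7 lookahead=) remaining=[) ) ) + num ) $]
Step 12: reduce T->F. Stack=[( ( E - ( ( T] ptr=7 lookahead=) remaining=[) ) ) + num ) $]
Step 13: reduce E->T. Stack=[( ( E - ( ( E] ptr=7 lookahead=) remaining=[) ) ) + num ) $]
Step 14: shift ). Stack=[( ( E - ( ( E )] ptr=8 lookahead=) remaining=[) ) + num ) $]
Step 15: reduce F->( E ). Stack=[( ( E - ( F] ptr=8 lookahead=) remaining=[) ) + num ) $]
Step 16: reduce T->F. Stack=[( ( E - ( T] ptr=8 lookahead=) remaining=[) ) + num ) $]
Step 17: reduce E->T. Stack=[( ( E - ( E] ptr=8 lookahead=) remaining=[) ) + num ) $]
Step 18: shift ). Stack=[( ( E - ( E )] ptr=9 lookahead=) remaining=[) + num ) $]
Step 19: reduce F->( E ). Stack=[( ( E - F] ptr=9 lookahead=) remaining=[) + num ) $]
Step 20: reduce T->F. Stack=[( ( E - T] ptr=9 lookahead=) remaining=[) + num ) $]
Step 21: reduce E->E - T. Stack=[( ( E] ptr=9 lookahead=) remaining=[) + num ) $]
Step 22: shift ). Stack=[( ( E )] ptr=10 lookahead=+ remaining=[+ num ) $]
Step 23: reduce F->( E ). Stack=[( F] ptr=10 lookahead=+ remaining=[+ num ) $]
Step 24: reduce T->F. Stack=[( T] ptr=10 lookahead=+ remaining=[+ num ) $]
Step 25: reduce E->T. Stack=[( E] ptr=10 lookahead=+ remaining=[+ num ) $]
Step 26: shift +. Stack=[( E +] ptr=11 lookahead=num remaining=[num ) $]
Step 27: shift num. Stack=[( E + num] ptr=12 lookahead=) remaining=[) $]
Step 28: reduce F->num. Stack=[( E + F] ptr=12 lookahead=) remaining=[) $]
Step 29: reduce T->F. Stack=[( E + T] ptr=12 lookahead=) remaining=[) $]
Step 30: reduce E->E + T. Stack=[( E] ptr=12 lookahead=) remaining=[) $]
Step 31: shift ). Stack=[( E )] ptr=13 lookahead=$ remaining=[$]
Step 32: reduce F->( E ). Stack=[F] ptr=13 lookahead=$ remaining=[$]
Step 33: reduce T->F. Stack=[T] ptr=13 lookahead=$ remaining=[$]
Step 34: reduce E->T. Stack=[E] ptr=13 lookahead=$ remaining=[$]
Step 35: accept. Stack=[E] ptr=13 lookahead=$ remaining=[$]

Answer: 35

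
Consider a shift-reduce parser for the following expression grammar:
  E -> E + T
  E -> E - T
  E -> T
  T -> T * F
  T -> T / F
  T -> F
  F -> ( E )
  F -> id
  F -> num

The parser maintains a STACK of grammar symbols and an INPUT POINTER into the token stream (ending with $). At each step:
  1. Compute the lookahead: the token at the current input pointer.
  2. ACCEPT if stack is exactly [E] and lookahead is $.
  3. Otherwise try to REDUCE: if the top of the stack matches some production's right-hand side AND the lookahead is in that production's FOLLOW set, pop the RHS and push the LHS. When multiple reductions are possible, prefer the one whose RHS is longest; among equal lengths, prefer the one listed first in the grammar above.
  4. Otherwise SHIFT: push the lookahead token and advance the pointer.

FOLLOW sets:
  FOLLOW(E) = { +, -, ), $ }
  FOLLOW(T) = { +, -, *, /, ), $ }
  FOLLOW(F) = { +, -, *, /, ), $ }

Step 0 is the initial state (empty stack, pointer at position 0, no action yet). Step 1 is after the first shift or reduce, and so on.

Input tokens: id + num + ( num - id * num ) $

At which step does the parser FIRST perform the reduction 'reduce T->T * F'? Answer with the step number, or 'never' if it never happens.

Step 1: shift id. Stack=[id] ptr=1 lookahead=+ remaining=[+ num + ( num - id * num ) $]
Step 2: reduce F->id. Stack=[F] ptr=1 lookahead=+ remaining=[+ num + ( num - id * num ) $]
Step 3: reduce T->F. Stack=[T] ptr=1 lookahead=+ remaining=[+ num + ( num - id * num ) $]
Step 4: reduce E->T. Stack=[E] ptr=1 lookahead=+ remaining=[+ num + ( num - id * num ) $]
Step 5: shift +. Stack=[E +] ptr=2 lookahead=num remaining=[num + ( num - id * num ) $]
Step 6: shift num. Stack=[E + num] ptr=3 lookahead=+ remaining=[+ ( num - id * num ) $]
Step 7: reduce F->num. Stack=[E + F] ptr=3 lookahead=+ remaining=[+ ( num - id * num ) $]
Step 8: reduce T->F. Stack=[E + T] ptr=3 lookahead=+ remaining=[+ ( num - id * num ) $]
Step 9: reduce E->E + T. Stack=[E] ptr=3 lookahead=+ remaining=[+ ( num - id * num ) $]
Step 10: shift +. Stack=[E +] ptr=4 lookahead=( remaining=[( num - id * num ) $]
Step 11: shift (. Stack=[E + (] ptr=5 lookahead=num remaining=[num - id * num ) $]
Step 12: shift num. Stack=[E + ( num] ptr=6 lookahead=- remaining=[- id * num ) $]
Step 13: reduce F->num. Stack=[E + ( F] ptr=6 lookahead=- remaining=[- id * num ) $]
Step 14: reduce T->F. Stack=[E + ( T] ptr=6 lookahead=- remaining=[- id * num ) $]
Step 15: reduce E->T. Stack=[E + ( E] ptr=6 lookahead=- remaining=[- id * num ) $]
Step 16: shift -. Stack=[E + ( E -] ptr=7 lookahead=id remaining=[id * num ) $]
Step 17: shift id. Stack=[E + ( E - id] ptr=8 lookahead=* remaining=[* num ) $]
Step 18: reduce F->id. Stack=[E + ( E - F] ptr=8 lookahead=* remaining=[* num ) $]
Step 19: reduce T->F. Stack=[E + ( E - T] ptr=8 lookahead=* remaining=[* num ) $]
Step 20: shift *. Stack=[E + ( E - T *] ptr=9 lookahead=num remaining=[num ) $]
Step 21: shift num. Stack=[E + ( E - T * num] ptr=10 lookahead=) remaining=[) $]
Step 22: reduce F->num. Stack=[E + ( E - T * F] ptr=10 lookahead=) remaining=[) $]
Step 23: reduce T->T * F. Stack=[E + ( E - T] ptr=10 lookahead=) remaining=[) $]

Answer: 23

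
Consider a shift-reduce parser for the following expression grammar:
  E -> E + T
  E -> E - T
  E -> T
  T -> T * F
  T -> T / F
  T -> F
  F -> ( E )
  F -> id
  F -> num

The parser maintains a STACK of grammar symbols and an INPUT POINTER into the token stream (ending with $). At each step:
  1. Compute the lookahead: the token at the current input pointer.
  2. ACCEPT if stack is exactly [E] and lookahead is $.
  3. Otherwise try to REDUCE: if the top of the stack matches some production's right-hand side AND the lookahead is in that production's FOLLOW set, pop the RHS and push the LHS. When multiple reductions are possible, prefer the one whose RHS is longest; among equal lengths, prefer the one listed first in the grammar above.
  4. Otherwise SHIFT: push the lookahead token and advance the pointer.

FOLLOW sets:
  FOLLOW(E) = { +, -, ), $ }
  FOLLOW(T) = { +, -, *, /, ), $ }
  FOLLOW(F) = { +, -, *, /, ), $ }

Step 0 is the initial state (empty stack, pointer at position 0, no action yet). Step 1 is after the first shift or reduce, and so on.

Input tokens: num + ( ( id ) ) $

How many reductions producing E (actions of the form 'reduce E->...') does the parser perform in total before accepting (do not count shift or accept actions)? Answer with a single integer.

Step 1: shift num. Stack=[num] ptr=1 lookahead=+ remaining=[+ ( ( id ) ) $]
Step 2: reduce F->num. Stack=[F] ptr=1 lookahead=+ remaining=[+ ( ( id ) ) $]
Step 3: reduce T->F. Stack=[T] ptr=1 lookahead=+ remaining=[+ ( ( id ) ) $]
Step 4: reduce E->T. Stack=[E] ptr=1 lookahead=+ remaining=[+ ( ( id ) ) $]
Step 5: shift +. Stack=[E +] ptr=2 lookahead=( remaining=[( ( id ) ) $]
Step 6: shift (. Stack=[E + (] ptr=3 lookahead=( remaining=[( id ) ) $]
Step 7: shift (. Stack=[E + ( (] ptr=4 lookahead=id remaining=[id ) ) $]
Step 8: shift id. Stack=[E + ( ( id] ptr=5 lookahead=) remaining=[) ) $]
Step 9: reduce F->id. Stack=[E + ( ( F] ptr=5 lookahead=) remaining=[) ) $]
Step 10: reduce T->F. Stack=[E + ( ( T] ptr=5 lookahead=) remaining=[) ) $]
Step 11: reduce E->T. Stack=[E + ( ( E] ptr=5 lookahead=) remaining=[) ) $]
Step 12: shift ). Stack=[E + ( ( E )] ptr=6 lookahead=) remaining=[) $]
Step 13: reduce F->( E ). Stack=[E + ( F] ptr=6 lookahead=) remaining=[) $]
Step 14: reduce T->F. Stack=[E + ( T] ptr=6 lookahead=) remaining=[) $]
Step 15: reduce E->T. Stack=[E + ( E] ptr=6 lookahead=) remaining=[) $]
Step 16: shift ). Stack=[E + ( E )] ptr=7 lookahead=$ remaining=[$]
Step 17: reduce F->( E ). Stack=[E + F] ptr=7 lookahead=$ remaining=[$]
Step 18: reduce T->F. Stack=[E + T] ptr=7 lookahead=$ remaining=[$]
Step 19: reduce E->E + T. Stack=[E] ptr=7 lookahead=$ remaining=[$]
Step 20: accept. Stack=[E] ptr=7 lookahead=$ remaining=[$]

Answer: 4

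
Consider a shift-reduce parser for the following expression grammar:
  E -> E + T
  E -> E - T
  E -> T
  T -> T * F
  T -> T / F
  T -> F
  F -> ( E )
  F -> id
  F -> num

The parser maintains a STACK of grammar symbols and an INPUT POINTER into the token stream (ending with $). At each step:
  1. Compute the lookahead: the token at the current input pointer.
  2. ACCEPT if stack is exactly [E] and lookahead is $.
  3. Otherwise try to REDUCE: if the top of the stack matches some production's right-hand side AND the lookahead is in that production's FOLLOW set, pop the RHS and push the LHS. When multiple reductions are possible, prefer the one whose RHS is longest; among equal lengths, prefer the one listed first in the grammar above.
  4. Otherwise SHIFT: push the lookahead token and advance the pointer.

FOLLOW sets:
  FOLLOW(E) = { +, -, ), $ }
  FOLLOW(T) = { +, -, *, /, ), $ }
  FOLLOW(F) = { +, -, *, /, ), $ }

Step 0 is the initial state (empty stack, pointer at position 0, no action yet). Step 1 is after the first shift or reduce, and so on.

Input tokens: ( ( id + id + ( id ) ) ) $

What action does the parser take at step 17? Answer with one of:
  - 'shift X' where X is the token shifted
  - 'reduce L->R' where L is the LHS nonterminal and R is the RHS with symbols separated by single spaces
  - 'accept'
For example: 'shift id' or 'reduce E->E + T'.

Answer: reduce E->T

Derivation:
Step 1: shift (. Stack=[(] ptr=1 lookahead=( remaining=[( id + id + ( id ) ) ) $]
Step 2: shift (. Stack=[( (] ptr=2 lookahead=id remaining=[id + id + ( id ) ) ) $]
Step 3: shift id. Stack=[( ( id] ptr=3 lookahead=+ remaining=[+ id + ( id ) ) ) $]
Step 4: reduce F->id. Stack=[( ( F] ptr=3 lookahead=+ remaining=[+ id + ( id ) ) ) $]
Step 5: reduce T->F. Stack=[( ( T] ptr=3 lookahead=+ remaining=[+ id + ( id ) ) ) $]
Step 6: reduce E->T. Stack=[( ( E] ptr=3 lookahead=+ remaining=[+ id + ( id ) ) ) $]
Step 7: shift +. Stack=[( ( E +] ptr=4 lookahead=id remaining=[id + ( id ) ) ) $]
Step 8: shift id. Stack=[( ( E + id] ptr=5 lookahead=+ remaining=[+ ( id ) ) ) $]
Step 9: reduce F->id. Stack=[( ( E + F] ptr=5 lookahead=+ remaining=[+ ( id ) ) ) $]
Step 10: reduce T->F. Stack=[( ( E + T] ptr=5 lookahead=+ remaining=[+ ( id ) ) ) $]
Step 11: reduce E->E + T. Stack=[( ( E] ptr=5 lookahead=+ remaining=[+ ( id ) ) ) $]
Step 12: shift +. Stack=[( ( E +] ptr=6 lookahead=( remaining=[( id ) ) ) $]
Step 13: shift (. Stack=[( ( E + (] ptr=7 lookahead=id remaining=[id ) ) ) $]
Step 14: shift id. Stack=[( ( E + ( id] ptr=8 lookahead=) remaining=[) ) ) $]
Step 15: reduce F->id. Stack=[( ( E + ( F] ptr=8 lookahead=) remaining=[) ) ) $]
Step 16: reduce T->F. Stack=[( ( E + ( T] ptr=8 lookahead=) remaining=[) ) ) $]
Step 17: reduce E->T. Stack=[( ( E + ( E] ptr=8 lookahead=) remaining=[) ) ) $]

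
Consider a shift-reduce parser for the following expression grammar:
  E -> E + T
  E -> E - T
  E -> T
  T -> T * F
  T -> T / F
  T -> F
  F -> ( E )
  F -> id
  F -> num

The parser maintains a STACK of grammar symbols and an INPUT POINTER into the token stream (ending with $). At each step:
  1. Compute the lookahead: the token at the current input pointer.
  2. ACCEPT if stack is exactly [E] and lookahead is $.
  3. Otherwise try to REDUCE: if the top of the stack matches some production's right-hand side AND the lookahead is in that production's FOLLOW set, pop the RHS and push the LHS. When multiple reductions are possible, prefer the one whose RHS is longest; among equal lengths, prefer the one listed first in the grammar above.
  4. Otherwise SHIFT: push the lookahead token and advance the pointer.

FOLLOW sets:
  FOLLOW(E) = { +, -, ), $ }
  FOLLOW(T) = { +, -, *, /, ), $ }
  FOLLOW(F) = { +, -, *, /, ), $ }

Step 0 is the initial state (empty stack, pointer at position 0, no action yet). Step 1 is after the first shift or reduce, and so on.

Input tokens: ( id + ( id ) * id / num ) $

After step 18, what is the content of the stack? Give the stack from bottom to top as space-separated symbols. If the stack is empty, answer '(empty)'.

Step 1: shift (. Stack=[(] ptr=1 lookahead=id remaining=[id + ( id ) * id / num ) $]
Step 2: shift id. Stack=[( id] ptr=2 lookahead=+ remaining=[+ ( id ) * id / num ) $]
Step 3: reduce F->id. Stack=[( F] ptr=2 lookahead=+ remaining=[+ ( id ) * id / num ) $]
Step 4: reduce T->F. Stack=[( T] ptr=2 lookahead=+ remaining=[+ ( id ) * id / num ) $]
Step 5: reduce E->T. Stack=[( E] ptr=2 lookahead=+ remaining=[+ ( id ) * id / num ) $]
Step 6: shift +. Stack=[( E +] ptr=3 lookahead=( remaining=[( id ) * id / num ) $]
Step 7: shift (. Stack=[( E + (] ptr=4 lookahead=id remaining=[id ) * id / num ) $]
Step 8: shift id. Stack=[( E + ( id] ptr=5 lookahead=) remaining=[) * id / num ) $]
Step 9: reduce F->id. Stack=[( E + ( F] ptr=5 lookahead=) remaining=[) * id / num ) $]
Step 10: reduce T->F. Stack=[( E + ( T] ptr=5 lookahead=) remaining=[) * id / num ) $]
Step 11: reduce E->T. Stack=[( E + ( E] ptr=5 lookahead=) remaining=[) * id / num ) $]
Step 12: shift ). Stack=[( E + ( E )] ptr=6 lookahead=* remaining=[* id / num ) $]
Step 13: reduce F->( E ). Stack=[( E + F] ptr=6 lookahead=* remaining=[* id / num ) $]
Step 14: reduce T->F. Stack=[( E + T] ptr=6 lookahead=* remaining=[* id / num ) $]
Step 15: shift *. Stack=[( E + T *] ptr=7 lookahead=id remaining=[id / num ) $]
Step 16: shift id. Stack=[( E + T * id] ptr=8 lookahead=/ remaining=[/ num ) $]
Step 17: reduce F->id. Stack=[( E + T * F] ptr=8 lookahead=/ remaining=[/ num ) $]
Step 18: reduce T->T * F. Stack=[( E + T] ptr=8 lookahead=/ remaining=[/ num ) $]

Answer: ( E + T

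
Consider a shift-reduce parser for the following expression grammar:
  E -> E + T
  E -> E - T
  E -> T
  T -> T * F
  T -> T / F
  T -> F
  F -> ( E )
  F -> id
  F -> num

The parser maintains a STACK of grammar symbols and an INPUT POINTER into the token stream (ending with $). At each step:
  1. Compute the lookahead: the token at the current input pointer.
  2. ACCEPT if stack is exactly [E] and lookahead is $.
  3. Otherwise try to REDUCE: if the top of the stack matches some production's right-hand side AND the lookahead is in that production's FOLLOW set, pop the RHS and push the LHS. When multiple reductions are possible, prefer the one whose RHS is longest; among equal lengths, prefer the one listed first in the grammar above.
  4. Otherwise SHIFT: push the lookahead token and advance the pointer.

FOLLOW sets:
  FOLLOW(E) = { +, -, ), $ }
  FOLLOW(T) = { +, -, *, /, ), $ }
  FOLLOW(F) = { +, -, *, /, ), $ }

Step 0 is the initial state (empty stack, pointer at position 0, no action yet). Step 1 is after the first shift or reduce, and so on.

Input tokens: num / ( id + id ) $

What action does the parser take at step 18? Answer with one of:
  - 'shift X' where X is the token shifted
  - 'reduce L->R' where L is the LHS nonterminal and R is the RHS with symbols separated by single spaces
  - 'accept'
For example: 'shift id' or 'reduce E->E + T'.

Answer: reduce E->T

Derivation:
Step 1: shift num. Stack=[num] ptr=1 lookahead=/ remaining=[/ ( id + id ) $]
Step 2: reduce F->num. Stack=[F] ptr=1 lookahead=/ remaining=[/ ( id + id ) $]
Step 3: reduce T->F. Stack=[T] ptr=1 lookahead=/ remaining=[/ ( id + id ) $]
Step 4: shift /. Stack=[T /] ptr=2 lookahead=( remaining=[( id + id ) $]
Step 5: shift (. Stack=[T / (] ptr=3 lookahead=id remaining=[id + id ) $]
Step 6: shift id. Stack=[T / ( id] ptr=4 lookahead=+ remaining=[+ id ) $]
Step 7: reduce F->id. Stack=[T / ( F] ptr=4 lookahead=+ remaining=[+ id ) $]
Step 8: reduce T->F. Stack=[T / ( T] ptr=4 lookahead=+ remaining=[+ id ) $]
Step 9: reduce E->T. Stack=[T / ( E] ptr=4 lookahead=+ remaining=[+ id ) $]
Step 10: shift +. Stack=[T / ( E +] ptr=5 lookahead=id remaining=[id ) $]
Step 11: shift id. Stack=[T / ( E + id] ptr=6 lookahead=) remaining=[) $]
Step 12: reduce F->id. Stack=[T / ( E + F] ptr=6 lookahead=) remaining=[) $]
Step 13: reduce T->F. Stack=[T / ( E + T] ptr=6 lookahead=) remaining=[) $]
Step 14: reduce E->E + T. Stack=[T / ( E] ptr=6 lookahead=) remaining=[) $]
Step 15: shift ). Stack=[T / ( E )] ptr=7 lookahead=$ remaining=[$]
Step 16: reduce F->( E ). Stack=[T / F] ptr=7 lookahead=$ remaining=[$]
Step 17: reduce T->T / F. Stack=[T] ptr=7 lookahead=$ remaining=[$]
Step 18: reduce E->T. Stack=[E] ptr=7 lookahead=$ remaining=[$]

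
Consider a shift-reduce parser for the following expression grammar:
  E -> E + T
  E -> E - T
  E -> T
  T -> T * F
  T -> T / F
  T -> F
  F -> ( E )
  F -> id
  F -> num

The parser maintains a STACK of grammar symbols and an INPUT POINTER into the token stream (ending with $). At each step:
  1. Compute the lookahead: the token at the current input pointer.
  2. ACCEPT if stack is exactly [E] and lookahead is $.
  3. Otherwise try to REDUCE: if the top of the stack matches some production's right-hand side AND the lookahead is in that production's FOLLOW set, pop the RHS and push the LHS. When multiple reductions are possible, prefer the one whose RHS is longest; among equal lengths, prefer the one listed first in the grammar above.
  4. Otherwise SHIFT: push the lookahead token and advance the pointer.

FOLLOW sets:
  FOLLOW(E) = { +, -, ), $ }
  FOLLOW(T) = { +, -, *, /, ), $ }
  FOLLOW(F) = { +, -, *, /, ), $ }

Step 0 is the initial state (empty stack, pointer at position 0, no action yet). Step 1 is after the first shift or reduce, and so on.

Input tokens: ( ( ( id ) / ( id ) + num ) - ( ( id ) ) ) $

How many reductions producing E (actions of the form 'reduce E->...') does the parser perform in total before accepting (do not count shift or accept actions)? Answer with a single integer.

Step 1: shift (. Stack=[(] ptr=1 lookahead=( remaining=[( ( id ) / ( id ) + num ) - ( ( id ) ) ) $]
Step 2: shift (. Stack=[( (] ptr=2 lookahead=( remaining=[( id ) / ( id ) + num ) - ( ( id ) ) ) $]
Step 3: shift (. Stack=[( ( (] ptr=3 lookahead=id remaining=[id ) / ( id ) + num ) - ( ( id ) ) ) $]
Step 4: shift id. Stack=[( ( ( id] ptr=4 lookahead=) remaining=[) / ( id ) + num ) - ( ( id ) ) ) $]
Step 5: reduce F->id. Stack=[( ( ( F] ptr=4 lookahead=) remaining=[) / ( id ) + num ) - ( ( id ) ) ) $]
Step 6: reduce T->F. Stack=[( ( ( T] ptr=4 lookahead=) remaining=[) / ( id ) + num ) - ( ( id ) ) ) $]
Step 7: reduce E->T. Stack=[( ( ( E] ptr=4 lookahead=) remaining=[) / ( id ) + num ) - ( ( id ) ) ) $]
Step 8: shift ). Stack=[( ( ( E )] ptr=5 lookahead=/ remaining=[/ ( id ) + num ) - ( ( id ) ) ) $]
Step 9: reduce F->( E ). Stack=[( ( F] ptr=5 lookahead=/ remaining=[/ ( id ) + num ) - ( ( id ) ) ) $]
Step 10: reduce T->F. Stack=[( ( T] ptr=5 lookahead=/ remaining=[/ ( id ) + num ) - ( ( id ) ) ) $]
Step 11: shift /. Stack=[( ( T /] ptr=6 lookahead=( remaining=[( id ) + num ) - ( ( id ) ) ) $]
Step 12: shift (. Stack=[( ( T / (] ptr=7 lookahead=id remaining=[id ) + num ) - ( ( id ) ) ) $]
Step 13: shift id. Stack=[( ( T / ( id] ptr=8 lookahead=) remaining=[) + num ) - ( ( id ) ) ) $]
Step 14: reduce F->id. Stack=[( ( T / ( F] ptr=8 lookahead=) remaining=[) + num ) - ( ( id ) ) ) $]
Step 15: reduce T->F. Stack=[( ( T / ( T] ptr=8 lookahead=) remaining=[) + num ) - ( ( id ) ) ) $]
Step 16: reduce E->T. Stack=[( ( T / ( E] ptr=8 lookahead=) remaining=[) + num ) - ( ( id ) ) ) $]
Step 17: shift ). Stack=[( ( T / ( E )] ptr=9 lookahead=+ remaining=[+ num ) - ( ( id ) ) ) $]
Step 18: reduce F->( E ). Stack=[( ( T / F] ptr=9 lookahead=+ remaining=[+ num ) - ( ( id ) ) ) $]
Step 19: reduce T->T / F. Stack=[( ( T] ptr=9 lookahead=+ remaining=[+ num ) - ( ( id ) ) ) $]
Step 20: reduce E->T. Stack=[( ( E] ptr=9 lookahead=+ remaining=[+ num ) - ( ( id ) ) ) $]
Step 21: shift +. Stack=[( ( E +] ptr=10 lookahead=num remaining=[num ) - ( ( id ) ) ) $]
Step 22: shift num. Stack=[( ( E + num] ptr=11 lookahead=) remaining=[) - ( ( id ) ) ) $]
Step 23: reduce F->num. Stack=[( ( E + F] ptr=11 lookahead=) remaining=[) - ( ( id ) ) ) $]
Step 24: reduce T->F. Stack=[( ( E + T] ptr=11 lookahead=) remaining=[) - ( ( id ) ) ) $]
Step 25: reduce E->E + T. Stack=[( ( E] ptr=11 lookahead=) remaining=[) - ( ( id ) ) ) $]
Step 26: shift ). Stack=[( ( E )] ptr=12 lookahead=- remaining=[- ( ( id ) ) ) $]
Step 27: reduce F->( E ). Stack=[( F] ptr=12 lookahead=- remaining=[- ( ( id ) ) ) $]
Step 28: reduce T->F. Stack=[( T] ptr=12 lookahead=- remaining=[- ( ( id ) ) ) $]
Step 29: reduce E->T. Stack=[( E] ptr=12 lookahead=- remaining=[- ( ( id ) ) ) $]
Step 30: shift -. Stack=[( E -] ptr=13 lookahead=( remaining=[( ( id ) ) ) $]
Step 31: shift (. Stack=[( E - (] ptr=14 lookahead=( remaining=[( id ) ) ) $]
Step 32: shift (. Stack=[( E - ( (] ptr=15 lookahead=id remaining=[id ) ) ) $]
Step 33: shift id. Stack=[( E - ( ( id] ptr=16 lookahead=) remaining=[) ) ) $]
Step 34: reduce F->id. Stack=[( E - ( ( F] ptr=16 lookahead=) remaining=[) ) ) $]
Step 35: reduce T->F. Stack=[( E - ( ( T] ptr=16 lookahead=) remaining=[) ) ) $]
Step 36: reduce E->T. Stack=[( E - ( ( E] ptr=16 lookahead=) remaining=[) ) ) $]
Step 37: shift ). Stack=[( E - ( ( E )] ptr=17 lookahead=) remaining=[) ) $]
Step 38: reduce F->( E ). Stack=[( E - ( F] ptr=17 lookahead=) remaining=[) ) $]
Step 39: reduce T->F. Stack=[( E - ( T] ptr=17 lookahead=) remaining=[) ) $]
Step 40: reduce E->T. Stack=[( E - ( E] ptr=17 lookahead=) remaining=[) ) $]
Step 41: shift ). Stack=[( E - ( E )] ptr=18 lookahead=) remaining=[) $]
Step 42: reduce F->( E ). Stack=[( E - F] ptr=18 lookahead=) remaining=[) $]
Step 43: reduce T->F. Stack=[( E - T] ptr=18 lookahead=) remaining=[) $]
Step 44: reduce E->E - T. Stack=[( E] ptr=18 lookahead=) remaining=[) $]
Step 45: shift ). Stack=[( E )] ptr=19 lookahead=$ remaining=[$]
Step 46: reduce F->( E ). Stack=[F] ptr=19 lookahead=$ remaining=[$]
Step 47: reduce T->F. Stack=[T] ptr=19 lookahead=$ remaining=[$]
Step 48: reduce E->T. Stack=[E] ptr=19 lookahead=$ remaining=[$]
Step 49: accept. Stack=[E] ptr=19 lookahead=$ remaining=[$]

Answer: 9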